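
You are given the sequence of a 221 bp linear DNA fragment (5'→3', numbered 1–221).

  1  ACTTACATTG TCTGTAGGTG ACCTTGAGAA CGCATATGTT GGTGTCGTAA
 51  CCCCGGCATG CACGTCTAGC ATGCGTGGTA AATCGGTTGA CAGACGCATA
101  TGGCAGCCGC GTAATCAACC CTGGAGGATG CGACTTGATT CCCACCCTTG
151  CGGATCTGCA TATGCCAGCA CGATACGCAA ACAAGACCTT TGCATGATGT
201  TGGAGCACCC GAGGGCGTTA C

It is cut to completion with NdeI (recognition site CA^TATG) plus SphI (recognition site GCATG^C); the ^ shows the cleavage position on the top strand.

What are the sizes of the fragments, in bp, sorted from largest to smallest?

62, 61, 34, 26, 25, 13 bp

NdeI sites (CATATG) start at positions 33, 97, 159.
NdeI cuts after base 2 of each site, so after positions 34, 98, 160.
SphI sites (GCATGC) start at positions 56, 69.
SphI cuts after base 5 of each site (before the last base), so after positions 60, 73.
Combined cut positions: 34, 60, 73, 98, 160.
Linear molecule, 5 cuts → 6 fragments:
  1–34 → 34 bp
  35–60 → 26 bp
  61–73 → 13 bp
  74–98 → 25 bp
  99–160 → 62 bp
  161–221 → 61 bp
Sorted largest to smallest: 62, 61, 34, 26, 25, 13 bp.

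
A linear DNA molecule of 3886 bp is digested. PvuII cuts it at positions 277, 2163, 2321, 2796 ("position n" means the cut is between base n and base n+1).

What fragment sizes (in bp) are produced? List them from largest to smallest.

1886, 1090, 475, 277, 158 bp

Linear molecule, 4 cuts → 5 fragments:
  277 − 0 = 277 bp
  2163 − 277 = 1886 bp
  2321 − 2163 = 158 bp
  2796 − 2321 = 475 bp
  3886 − 2796 = 1090 bp
Sorted largest to smallest: 1886, 1090, 475, 277, 158 bp.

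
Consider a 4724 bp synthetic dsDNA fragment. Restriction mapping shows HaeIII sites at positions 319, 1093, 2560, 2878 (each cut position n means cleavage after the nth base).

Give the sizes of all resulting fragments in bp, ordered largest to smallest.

1846, 1467, 774, 319, 318 bp

Linear molecule, 4 cuts → 5 fragments:
  319 − 0 = 319 bp
  1093 − 319 = 774 bp
  2560 − 1093 = 1467 bp
  2878 − 2560 = 318 bp
  4724 − 2878 = 1846 bp
Sorted largest to smallest: 1846, 1467, 774, 319, 318 bp.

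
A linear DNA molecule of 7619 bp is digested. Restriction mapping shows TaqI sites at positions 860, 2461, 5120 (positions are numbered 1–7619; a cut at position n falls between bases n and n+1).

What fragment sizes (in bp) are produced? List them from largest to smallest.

Linear molecule, 3 cuts → 4 fragments:
  860 − 0 = 860 bp
  2461 − 860 = 1601 bp
  5120 − 2461 = 2659 bp
  7619 − 5120 = 2499 bp
Sorted largest to smallest: 2659, 2499, 1601, 860 bp.

2659, 2499, 1601, 860 bp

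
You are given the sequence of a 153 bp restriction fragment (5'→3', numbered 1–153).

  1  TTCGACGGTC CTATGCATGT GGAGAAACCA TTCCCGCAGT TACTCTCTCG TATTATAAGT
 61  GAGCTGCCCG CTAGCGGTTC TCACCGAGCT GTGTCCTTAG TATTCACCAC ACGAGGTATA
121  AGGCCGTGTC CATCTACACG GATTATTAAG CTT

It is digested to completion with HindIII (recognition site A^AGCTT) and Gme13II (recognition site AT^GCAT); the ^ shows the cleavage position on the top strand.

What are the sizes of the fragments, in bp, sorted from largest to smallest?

The HindIII site (AAGCTT) starts at position 148.
HindIII cuts after the first base of each site, so after position 148.
The Gme13II site (ATGCAT) starts at position 13.
Gme13II cuts after base 2 of each site, so after position 14.
Combined cut positions: 14, 148.
Linear molecule, 2 cuts → 3 fragments:
  1–14 → 14 bp
  15–148 → 134 bp
  149–153 → 5 bp
Sorted largest to smallest: 134, 14, 5 bp.

134, 14, 5 bp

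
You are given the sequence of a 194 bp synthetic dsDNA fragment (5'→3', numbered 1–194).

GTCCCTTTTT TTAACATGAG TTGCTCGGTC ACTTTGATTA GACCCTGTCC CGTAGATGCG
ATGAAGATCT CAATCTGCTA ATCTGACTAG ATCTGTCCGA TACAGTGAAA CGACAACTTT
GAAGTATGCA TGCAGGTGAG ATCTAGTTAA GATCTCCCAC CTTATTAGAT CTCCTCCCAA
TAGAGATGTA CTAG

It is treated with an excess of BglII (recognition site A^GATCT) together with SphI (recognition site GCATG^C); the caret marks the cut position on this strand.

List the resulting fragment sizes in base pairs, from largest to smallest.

BglII sites (AGATCT) start at positions 65, 89, 139, 150, 167.
BglII cuts after the first base of each site, so after positions 65, 89, 139, 150, 167.
The SphI site (GCATGC) starts at position 128.
SphI cuts after base 5 of each site (before the last base), so after position 132.
Combined cut positions: 65, 89, 132, 139, 150, 167.
Linear molecule, 6 cuts → 7 fragments:
  1–65 → 65 bp
  66–89 → 24 bp
  90–132 → 43 bp
  133–139 → 7 bp
  140–150 → 11 bp
  151–167 → 17 bp
  168–194 → 27 bp
Sorted largest to smallest: 65, 43, 27, 24, 17, 11, 7 bp.

65, 43, 27, 24, 17, 11, 7 bp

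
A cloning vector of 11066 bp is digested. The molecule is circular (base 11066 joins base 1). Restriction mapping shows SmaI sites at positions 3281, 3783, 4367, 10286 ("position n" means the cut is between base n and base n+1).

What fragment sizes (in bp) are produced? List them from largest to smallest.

5919, 4061, 584, 502 bp

Circular molecule, 4 cuts → 4 fragments:
  3783 − 3281 = 502 bp
  4367 − 3783 = 584 bp
  10286 − 4367 = 5919 bp
  wrap: 11066 − 10286 + 3281 = 4061 bp
Sorted largest to smallest: 5919, 4061, 584, 502 bp.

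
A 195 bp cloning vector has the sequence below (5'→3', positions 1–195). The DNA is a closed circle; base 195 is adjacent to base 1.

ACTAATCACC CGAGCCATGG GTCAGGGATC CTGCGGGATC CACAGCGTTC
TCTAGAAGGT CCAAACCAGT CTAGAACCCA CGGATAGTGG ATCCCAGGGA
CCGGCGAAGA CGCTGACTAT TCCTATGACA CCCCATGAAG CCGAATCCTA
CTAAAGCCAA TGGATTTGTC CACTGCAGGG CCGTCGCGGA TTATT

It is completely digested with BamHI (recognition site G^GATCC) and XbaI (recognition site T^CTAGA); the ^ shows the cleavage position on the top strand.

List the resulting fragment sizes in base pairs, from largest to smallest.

132, 19, 19, 15, 10 bp

BamHI sites (GGATCC) start at positions 26, 36, 89.
BamHI cuts after the first base of each site, so after positions 26, 36, 89.
XbaI sites (TCTAGA) start at positions 51, 70.
XbaI cuts after the first base of each site, so after positions 51, 70.
Combined cut positions: 26, 36, 51, 70, 89.
Circular molecule, 5 cuts → 5 fragments:
  27–36 → 10 bp
  37–51 → 15 bp
  52–70 → 19 bp
  71–89 → 19 bp
  90–195 then 1–26 → 106 + 26 = 132 bp
Sorted largest to smallest: 132, 19, 19, 15, 10 bp.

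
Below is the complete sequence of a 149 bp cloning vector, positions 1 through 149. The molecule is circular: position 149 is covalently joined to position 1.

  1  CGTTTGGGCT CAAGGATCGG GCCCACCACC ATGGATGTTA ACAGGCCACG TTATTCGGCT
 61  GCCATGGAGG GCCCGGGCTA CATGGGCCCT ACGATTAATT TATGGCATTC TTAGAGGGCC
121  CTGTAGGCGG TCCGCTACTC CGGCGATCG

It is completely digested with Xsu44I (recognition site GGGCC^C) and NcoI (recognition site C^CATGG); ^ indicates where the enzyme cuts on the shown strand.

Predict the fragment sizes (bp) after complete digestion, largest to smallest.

52, 33, 32, 15, 11, 6 bp

Xsu44I sites (GGGCCC) start at positions 19, 69, 84, 116.
Xsu44I cuts after base 5 of each site (before the last base), so after positions 23, 73, 88, 120.
NcoI sites (CCATGG) start at positions 29, 62.
NcoI cuts after the first base of each site, so after positions 29, 62.
Combined cut positions: 23, 29, 62, 73, 88, 120.
Circular molecule, 6 cuts → 6 fragments:
  24–29 → 6 bp
  30–62 → 33 bp
  63–73 → 11 bp
  74–88 → 15 bp
  89–120 → 32 bp
  121–149 then 1–23 → 29 + 23 = 52 bp
Sorted largest to smallest: 52, 33, 32, 15, 11, 6 bp.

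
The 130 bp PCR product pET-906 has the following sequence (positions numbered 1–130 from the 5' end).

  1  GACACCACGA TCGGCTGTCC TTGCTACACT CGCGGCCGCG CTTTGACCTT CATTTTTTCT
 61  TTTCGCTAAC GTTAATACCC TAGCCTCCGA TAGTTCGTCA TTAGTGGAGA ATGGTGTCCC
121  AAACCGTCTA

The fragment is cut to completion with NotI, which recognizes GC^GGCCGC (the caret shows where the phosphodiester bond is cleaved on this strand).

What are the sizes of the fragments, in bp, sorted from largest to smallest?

97, 33 bp

The NotI site (GCGGCCGC) starts at position 32.
NotI cuts after base 2 of each site, so after position 33.
Linear molecule, 1 cut → 2 fragments:
  1–33 → 33 bp
  34–130 → 97 bp
Sorted largest to smallest: 97, 33 bp.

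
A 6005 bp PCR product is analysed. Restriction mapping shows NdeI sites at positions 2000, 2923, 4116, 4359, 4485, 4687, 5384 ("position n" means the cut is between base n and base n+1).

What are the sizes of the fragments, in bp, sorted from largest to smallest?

2000, 1193, 923, 697, 621, 243, 202, 126 bp

Linear molecule, 7 cuts → 8 fragments:
  2000 − 0 = 2000 bp
  2923 − 2000 = 923 bp
  4116 − 2923 = 1193 bp
  4359 − 4116 = 243 bp
  4485 − 4359 = 126 bp
  4687 − 4485 = 202 bp
  5384 − 4687 = 697 bp
  6005 − 5384 = 621 bp
Sorted largest to smallest: 2000, 1193, 923, 697, 621, 243, 202, 126 bp.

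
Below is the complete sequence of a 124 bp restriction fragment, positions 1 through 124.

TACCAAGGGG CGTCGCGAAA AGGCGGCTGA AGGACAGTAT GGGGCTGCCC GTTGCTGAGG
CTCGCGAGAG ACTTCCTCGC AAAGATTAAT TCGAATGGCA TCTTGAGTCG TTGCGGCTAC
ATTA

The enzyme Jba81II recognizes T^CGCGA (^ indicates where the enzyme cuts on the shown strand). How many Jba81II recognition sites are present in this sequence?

TCGCGA occurs starting at positions 13, 62.
Jba81II cuts at 2 sites.

2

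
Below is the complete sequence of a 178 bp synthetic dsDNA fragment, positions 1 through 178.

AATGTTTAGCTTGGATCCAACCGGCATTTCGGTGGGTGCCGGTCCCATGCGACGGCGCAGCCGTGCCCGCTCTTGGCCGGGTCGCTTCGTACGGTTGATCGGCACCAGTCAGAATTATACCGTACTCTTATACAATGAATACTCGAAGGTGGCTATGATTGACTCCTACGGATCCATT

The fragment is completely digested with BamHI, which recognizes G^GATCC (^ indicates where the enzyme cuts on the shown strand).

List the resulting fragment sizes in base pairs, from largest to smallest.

157, 13, 8 bp

BamHI sites (GGATCC) start at positions 13, 170.
BamHI cuts after the first base of each site, so after positions 13, 170.
Linear molecule, 2 cuts → 3 fragments:
  1–13 → 13 bp
  14–170 → 157 bp
  171–178 → 8 bp
Sorted largest to smallest: 157, 13, 8 bp.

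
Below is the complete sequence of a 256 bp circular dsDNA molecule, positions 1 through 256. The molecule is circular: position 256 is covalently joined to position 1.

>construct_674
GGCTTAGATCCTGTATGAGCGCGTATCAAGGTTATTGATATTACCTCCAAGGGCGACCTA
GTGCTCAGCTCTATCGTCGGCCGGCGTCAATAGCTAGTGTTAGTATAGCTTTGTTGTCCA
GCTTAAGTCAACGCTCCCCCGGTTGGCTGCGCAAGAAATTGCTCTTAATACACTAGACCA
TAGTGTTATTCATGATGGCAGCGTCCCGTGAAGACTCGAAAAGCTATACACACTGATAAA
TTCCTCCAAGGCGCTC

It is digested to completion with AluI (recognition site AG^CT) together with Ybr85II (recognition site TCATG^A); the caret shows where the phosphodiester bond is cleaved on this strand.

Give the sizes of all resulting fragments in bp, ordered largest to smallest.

101, 73, 29, 25, 15, 13 bp

AluI sites (AGCT) start at positions 67, 92, 107, 120, 222.
AluI cuts after base 2 of each site, so after positions 68, 93, 108, 121, 223.
The Ybr85II site (TCATGA) starts at position 190.
Ybr85II cuts after base 5 of each site (before the last base), so after position 194.
Combined cut positions: 68, 93, 108, 121, 194, 223.
Circular molecule, 6 cuts → 6 fragments:
  69–93 → 25 bp
  94–108 → 15 bp
  109–121 → 13 bp
  122–194 → 73 bp
  195–223 → 29 bp
  224–256 then 1–68 → 33 + 68 = 101 bp
Sorted largest to smallest: 101, 73, 29, 25, 15, 13 bp.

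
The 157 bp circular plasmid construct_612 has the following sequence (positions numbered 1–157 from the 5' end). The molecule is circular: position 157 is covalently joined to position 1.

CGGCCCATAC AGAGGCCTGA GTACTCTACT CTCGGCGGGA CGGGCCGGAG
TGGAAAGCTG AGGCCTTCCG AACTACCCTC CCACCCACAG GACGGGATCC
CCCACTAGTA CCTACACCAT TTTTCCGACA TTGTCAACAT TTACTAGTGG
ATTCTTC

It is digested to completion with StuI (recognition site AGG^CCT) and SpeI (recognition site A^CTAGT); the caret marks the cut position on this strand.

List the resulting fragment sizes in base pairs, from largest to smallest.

StuI sites (AGGCCT) start at positions 13, 61.
StuI cuts after base 3 of each site, so after positions 15, 63.
SpeI sites (ACTAGT) start at positions 104, 143.
SpeI cuts after the first base of each site, so after positions 104, 143.
Combined cut positions: 15, 63, 104, 143.
Circular molecule, 4 cuts → 4 fragments:
  16–63 → 48 bp
  64–104 → 41 bp
  105–143 → 39 bp
  144–157 then 1–15 → 14 + 15 = 29 bp
Sorted largest to smallest: 48, 41, 39, 29 bp.

48, 41, 39, 29 bp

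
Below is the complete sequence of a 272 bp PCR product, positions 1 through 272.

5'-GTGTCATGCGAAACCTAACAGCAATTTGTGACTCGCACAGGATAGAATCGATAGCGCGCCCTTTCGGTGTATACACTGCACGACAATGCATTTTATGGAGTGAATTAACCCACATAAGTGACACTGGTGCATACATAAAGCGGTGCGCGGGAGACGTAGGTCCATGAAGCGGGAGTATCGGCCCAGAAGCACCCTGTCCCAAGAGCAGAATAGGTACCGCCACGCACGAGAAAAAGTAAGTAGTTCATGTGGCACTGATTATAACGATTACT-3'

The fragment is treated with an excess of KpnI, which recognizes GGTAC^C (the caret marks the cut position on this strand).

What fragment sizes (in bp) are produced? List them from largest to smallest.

217, 55 bp

The KpnI site (GGTACC) starts at position 213.
KpnI cuts after base 5 of each site (before the last base), so after position 217.
Linear molecule, 1 cut → 2 fragments:
  1–217 → 217 bp
  218–272 → 55 bp
Sorted largest to smallest: 217, 55 bp.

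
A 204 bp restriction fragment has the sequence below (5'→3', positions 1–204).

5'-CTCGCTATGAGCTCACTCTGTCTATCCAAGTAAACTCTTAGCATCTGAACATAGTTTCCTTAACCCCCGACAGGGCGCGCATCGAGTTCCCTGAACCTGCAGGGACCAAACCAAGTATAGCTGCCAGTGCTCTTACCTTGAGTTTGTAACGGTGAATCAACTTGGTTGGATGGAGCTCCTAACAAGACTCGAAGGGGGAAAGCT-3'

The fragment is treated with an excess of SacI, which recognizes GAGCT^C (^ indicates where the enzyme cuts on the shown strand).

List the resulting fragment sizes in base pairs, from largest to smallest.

164, 27, 13 bp

SacI sites (GAGCTC) start at positions 9, 173.
SacI cuts after base 5 of each site (before the last base), so after positions 13, 177.
Linear molecule, 2 cuts → 3 fragments:
  1–13 → 13 bp
  14–177 → 164 bp
  178–204 → 27 bp
Sorted largest to smallest: 164, 27, 13 bp.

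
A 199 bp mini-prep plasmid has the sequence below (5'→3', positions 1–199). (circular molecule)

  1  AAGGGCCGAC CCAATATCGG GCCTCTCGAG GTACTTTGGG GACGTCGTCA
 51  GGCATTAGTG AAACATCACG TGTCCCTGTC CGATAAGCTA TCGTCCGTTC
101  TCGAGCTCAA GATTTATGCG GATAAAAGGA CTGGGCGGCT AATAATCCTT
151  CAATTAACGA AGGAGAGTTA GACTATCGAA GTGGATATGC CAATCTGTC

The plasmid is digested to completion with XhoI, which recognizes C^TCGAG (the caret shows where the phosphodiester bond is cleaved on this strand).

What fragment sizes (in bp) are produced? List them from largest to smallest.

124, 75 bp

XhoI sites (CTCGAG) start at positions 25, 100.
XhoI cuts after the first base of each site, so after positions 25, 100.
Circular molecule, 2 cuts → 2 fragments:
  26–100 → 75 bp
  101–199 then 1–25 → 99 + 25 = 124 bp
Sorted largest to smallest: 124, 75 bp.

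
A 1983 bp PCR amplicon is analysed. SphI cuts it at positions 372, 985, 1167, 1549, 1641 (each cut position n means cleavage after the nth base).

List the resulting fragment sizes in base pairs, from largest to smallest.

613, 382, 372, 342, 182, 92 bp

Linear molecule, 5 cuts → 6 fragments:
  372 − 0 = 372 bp
  985 − 372 = 613 bp
  1167 − 985 = 182 bp
  1549 − 1167 = 382 bp
  1641 − 1549 = 92 bp
  1983 − 1641 = 342 bp
Sorted largest to smallest: 613, 382, 372, 342, 182, 92 bp.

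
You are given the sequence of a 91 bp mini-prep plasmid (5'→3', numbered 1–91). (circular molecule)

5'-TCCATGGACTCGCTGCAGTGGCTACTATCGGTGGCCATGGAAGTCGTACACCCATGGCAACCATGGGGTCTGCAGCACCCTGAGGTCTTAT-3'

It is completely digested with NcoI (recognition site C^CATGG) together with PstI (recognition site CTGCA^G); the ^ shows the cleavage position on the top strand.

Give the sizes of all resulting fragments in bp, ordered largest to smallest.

NcoI sites (CCATGG) start at positions 2, 35, 52, 61.
NcoI cuts after the first base of each site, so after positions 2, 35, 52, 61.
PstI sites (CTGCAG) start at positions 13, 70.
PstI cuts after base 5 of each site (before the last base), so after positions 17, 74.
Combined cut positions: 2, 17, 35, 52, 61, 74.
Circular molecule, 6 cuts → 6 fragments:
  3–17 → 15 bp
  18–35 → 18 bp
  36–52 → 17 bp
  53–61 → 9 bp
  62–74 → 13 bp
  75–91 then 1–2 → 17 + 2 = 19 bp
Sorted largest to smallest: 19, 18, 17, 15, 13, 9 bp.

19, 18, 17, 15, 13, 9 bp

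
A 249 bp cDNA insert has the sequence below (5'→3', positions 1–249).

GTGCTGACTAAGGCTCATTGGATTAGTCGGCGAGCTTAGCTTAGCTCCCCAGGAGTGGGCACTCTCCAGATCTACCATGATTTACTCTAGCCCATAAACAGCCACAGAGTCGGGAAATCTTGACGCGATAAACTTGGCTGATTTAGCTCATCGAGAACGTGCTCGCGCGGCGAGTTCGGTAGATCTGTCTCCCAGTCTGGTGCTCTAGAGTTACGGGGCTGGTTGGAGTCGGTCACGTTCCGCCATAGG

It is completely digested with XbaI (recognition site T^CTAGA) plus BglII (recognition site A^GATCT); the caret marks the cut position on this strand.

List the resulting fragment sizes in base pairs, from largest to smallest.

113, 68, 45, 23 bp

The XbaI site (TCTAGA) starts at position 204.
XbaI cuts after the first base of each site, so after position 204.
BglII sites (AGATCT) start at positions 68, 181.
BglII cuts after the first base of each site, so after positions 68, 181.
Combined cut positions: 68, 181, 204.
Linear molecule, 3 cuts → 4 fragments:
  1–68 → 68 bp
  69–181 → 113 bp
  182–204 → 23 bp
  205–249 → 45 bp
Sorted largest to smallest: 113, 68, 45, 23 bp.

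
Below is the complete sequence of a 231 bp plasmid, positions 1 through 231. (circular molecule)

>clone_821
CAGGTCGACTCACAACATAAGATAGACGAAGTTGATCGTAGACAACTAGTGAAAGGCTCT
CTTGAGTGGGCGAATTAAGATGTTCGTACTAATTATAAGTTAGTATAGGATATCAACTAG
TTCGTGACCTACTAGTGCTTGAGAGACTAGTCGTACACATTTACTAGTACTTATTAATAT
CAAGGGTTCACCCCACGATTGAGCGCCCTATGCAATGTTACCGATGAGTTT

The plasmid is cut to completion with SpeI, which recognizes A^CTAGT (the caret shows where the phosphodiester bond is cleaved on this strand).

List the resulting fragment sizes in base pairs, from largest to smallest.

113, 71, 17, 15, 15 bp

SpeI sites (ACTAGT) start at positions 45, 116, 131, 146, 163.
SpeI cuts after the first base of each site, so after positions 45, 116, 131, 146, 163.
Circular molecule, 5 cuts → 5 fragments:
  46–116 → 71 bp
  117–131 → 15 bp
  132–146 → 15 bp
  147–163 → 17 bp
  164–231 then 1–45 → 68 + 45 = 113 bp
Sorted largest to smallest: 113, 71, 17, 15, 15 bp.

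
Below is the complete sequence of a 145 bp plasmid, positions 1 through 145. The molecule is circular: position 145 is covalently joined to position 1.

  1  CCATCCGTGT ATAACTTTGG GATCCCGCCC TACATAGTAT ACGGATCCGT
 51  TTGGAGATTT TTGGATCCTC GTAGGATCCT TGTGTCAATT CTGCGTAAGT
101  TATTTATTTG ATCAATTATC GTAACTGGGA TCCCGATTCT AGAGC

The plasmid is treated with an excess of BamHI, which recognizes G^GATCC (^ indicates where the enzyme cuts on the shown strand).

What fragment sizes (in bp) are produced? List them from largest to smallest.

BamHI sites (GGATCC) start at positions 20, 43, 63, 74, 128.
BamHI cuts after the first base of each site, so after positions 20, 43, 63, 74, 128.
Circular molecule, 5 cuts → 5 fragments:
  21–43 → 23 bp
  44–63 → 20 bp
  64–74 → 11 bp
  75–128 → 54 bp
  129–145 then 1–20 → 17 + 20 = 37 bp
Sorted largest to smallest: 54, 37, 23, 20, 11 bp.

54, 37, 23, 20, 11 bp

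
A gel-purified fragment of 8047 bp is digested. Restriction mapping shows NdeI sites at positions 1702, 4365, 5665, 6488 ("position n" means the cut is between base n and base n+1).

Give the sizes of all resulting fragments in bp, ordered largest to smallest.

2663, 1702, 1559, 1300, 823 bp

Linear molecule, 4 cuts → 5 fragments:
  1702 − 0 = 1702 bp
  4365 − 1702 = 2663 bp
  5665 − 4365 = 1300 bp
  6488 − 5665 = 823 bp
  8047 − 6488 = 1559 bp
Sorted largest to smallest: 2663, 1702, 1559, 1300, 823 bp.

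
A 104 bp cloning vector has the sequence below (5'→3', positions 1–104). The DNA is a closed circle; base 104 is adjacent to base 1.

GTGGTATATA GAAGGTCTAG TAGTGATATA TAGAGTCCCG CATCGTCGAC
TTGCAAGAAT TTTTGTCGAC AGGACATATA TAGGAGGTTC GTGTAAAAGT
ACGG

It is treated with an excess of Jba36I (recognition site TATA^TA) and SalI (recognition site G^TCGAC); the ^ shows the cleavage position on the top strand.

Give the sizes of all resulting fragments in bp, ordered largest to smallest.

Jba36I sites (TATATA) start at positions 5, 27, 77.
Jba36I cuts after base 4 of each site, so after positions 8, 30, 80.
SalI sites (GTCGAC) start at positions 45, 65.
SalI cuts after the first base of each site, so after positions 45, 65.
Combined cut positions: 8, 30, 45, 65, 80.
Circular molecule, 5 cuts → 5 fragments:
  9–30 → 22 bp
  31–45 → 15 bp
  46–65 → 20 bp
  66–80 → 15 bp
  81–104 then 1–8 → 24 + 8 = 32 bp
Sorted largest to smallest: 32, 22, 20, 15, 15 bp.

32, 22, 20, 15, 15 bp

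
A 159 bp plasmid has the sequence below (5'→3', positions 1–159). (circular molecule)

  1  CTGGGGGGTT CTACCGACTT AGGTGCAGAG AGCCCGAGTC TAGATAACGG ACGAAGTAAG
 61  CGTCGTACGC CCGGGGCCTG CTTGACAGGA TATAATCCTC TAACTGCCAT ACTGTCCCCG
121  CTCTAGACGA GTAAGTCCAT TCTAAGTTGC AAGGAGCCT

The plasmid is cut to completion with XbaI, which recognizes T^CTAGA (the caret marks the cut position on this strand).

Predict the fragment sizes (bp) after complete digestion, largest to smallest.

83, 76 bp

XbaI sites (TCTAGA) start at positions 39, 122.
XbaI cuts after the first base of each site, so after positions 39, 122.
Circular molecule, 2 cuts → 2 fragments:
  40–122 → 83 bp
  123–159 then 1–39 → 37 + 39 = 76 bp
Sorted largest to smallest: 83, 76 bp.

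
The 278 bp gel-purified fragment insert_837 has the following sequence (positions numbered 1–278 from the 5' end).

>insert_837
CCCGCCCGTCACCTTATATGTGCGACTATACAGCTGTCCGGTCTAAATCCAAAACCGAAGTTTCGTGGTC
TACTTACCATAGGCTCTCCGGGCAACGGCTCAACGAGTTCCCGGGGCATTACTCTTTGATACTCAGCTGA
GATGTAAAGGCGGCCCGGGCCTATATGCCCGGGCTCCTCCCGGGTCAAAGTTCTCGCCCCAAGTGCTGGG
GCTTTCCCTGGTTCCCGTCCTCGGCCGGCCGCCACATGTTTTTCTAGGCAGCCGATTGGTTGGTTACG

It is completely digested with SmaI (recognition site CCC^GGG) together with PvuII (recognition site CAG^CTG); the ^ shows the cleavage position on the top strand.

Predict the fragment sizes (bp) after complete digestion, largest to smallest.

97, 79, 33, 24, 20, 14, 11 bp

SmaI sites (CCCGGG) start at positions 110, 154, 168, 179.
SmaI cuts after base 3 of each site, so after positions 112, 156, 170, 181.
PvuII sites (CAGCTG) start at positions 31, 134.
PvuII cuts after base 3 of each site, so after positions 33, 136.
Combined cut positions: 33, 112, 136, 156, 170, 181.
Linear molecule, 6 cuts → 7 fragments:
  1–33 → 33 bp
  34–112 → 79 bp
  113–136 → 24 bp
  137–156 → 20 bp
  157–170 → 14 bp
  171–181 → 11 bp
  182–278 → 97 bp
Sorted largest to smallest: 97, 79, 33, 24, 20, 14, 11 bp.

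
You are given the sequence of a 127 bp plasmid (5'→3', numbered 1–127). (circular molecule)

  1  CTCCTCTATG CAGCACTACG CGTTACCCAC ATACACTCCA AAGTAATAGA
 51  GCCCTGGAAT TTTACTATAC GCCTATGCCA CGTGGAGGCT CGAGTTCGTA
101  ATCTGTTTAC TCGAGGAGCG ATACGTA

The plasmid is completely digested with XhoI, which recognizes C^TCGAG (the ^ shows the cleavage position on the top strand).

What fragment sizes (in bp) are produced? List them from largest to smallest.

XhoI sites (CTCGAG) start at positions 89, 110.
XhoI cuts after the first base of each site, so after positions 89, 110.
Circular molecule, 2 cuts → 2 fragments:
  90–110 → 21 bp
  111–127 then 1–89 → 17 + 89 = 106 bp
Sorted largest to smallest: 106, 21 bp.

106, 21 bp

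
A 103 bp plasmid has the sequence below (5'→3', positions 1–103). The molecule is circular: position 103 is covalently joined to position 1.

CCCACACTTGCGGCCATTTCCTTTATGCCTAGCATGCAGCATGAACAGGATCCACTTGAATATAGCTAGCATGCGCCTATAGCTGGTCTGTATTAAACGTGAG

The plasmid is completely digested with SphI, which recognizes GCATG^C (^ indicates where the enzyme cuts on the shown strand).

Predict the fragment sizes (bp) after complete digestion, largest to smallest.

SphI sites (GCATGC) start at positions 32, 69.
SphI cuts after base 5 of each site (before the last base), so after positions 36, 73.
Circular molecule, 2 cuts → 2 fragments:
  37–73 → 37 bp
  74–103 then 1–36 → 30 + 36 = 66 bp
Sorted largest to smallest: 66, 37 bp.

66, 37 bp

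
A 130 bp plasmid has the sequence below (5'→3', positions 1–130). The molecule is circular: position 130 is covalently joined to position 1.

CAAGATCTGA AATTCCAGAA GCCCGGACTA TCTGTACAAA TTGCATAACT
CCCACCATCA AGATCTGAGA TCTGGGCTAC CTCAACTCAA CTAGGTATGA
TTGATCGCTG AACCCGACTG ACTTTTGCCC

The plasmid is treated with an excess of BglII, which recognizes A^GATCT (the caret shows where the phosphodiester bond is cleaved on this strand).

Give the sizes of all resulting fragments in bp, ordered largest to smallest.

BglII sites (AGATCT) start at positions 3, 61, 68.
BglII cuts after the first base of each site, so after positions 3, 61, 68.
Circular molecule, 3 cuts → 3 fragments:
  4–61 → 58 bp
  62–68 → 7 bp
  69–130 then 1–3 → 62 + 3 = 65 bp
Sorted largest to smallest: 65, 58, 7 bp.

65, 58, 7 bp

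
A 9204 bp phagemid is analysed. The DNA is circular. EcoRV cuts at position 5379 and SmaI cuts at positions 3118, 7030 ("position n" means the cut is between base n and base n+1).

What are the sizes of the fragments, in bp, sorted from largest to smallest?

5292, 2261, 1651 bp

Combined cut positions (sorted): 3118, 5379, 7030.
Circular molecule, 3 cuts → 3 fragments:
  5379 − 3118 = 2261 bp
  7030 − 5379 = 1651 bp
  wrap: 9204 − 7030 + 3118 = 5292 bp
Sorted largest to smallest: 5292, 2261, 1651 bp.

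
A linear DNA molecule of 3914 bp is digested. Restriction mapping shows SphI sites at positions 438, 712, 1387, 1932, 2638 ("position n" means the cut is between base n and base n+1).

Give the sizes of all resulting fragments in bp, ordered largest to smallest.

Linear molecule, 5 cuts → 6 fragments:
  438 − 0 = 438 bp
  712 − 438 = 274 bp
  1387 − 712 = 675 bp
  1932 − 1387 = 545 bp
  2638 − 1932 = 706 bp
  3914 − 2638 = 1276 bp
Sorted largest to smallest: 1276, 706, 675, 545, 438, 274 bp.

1276, 706, 675, 545, 438, 274 bp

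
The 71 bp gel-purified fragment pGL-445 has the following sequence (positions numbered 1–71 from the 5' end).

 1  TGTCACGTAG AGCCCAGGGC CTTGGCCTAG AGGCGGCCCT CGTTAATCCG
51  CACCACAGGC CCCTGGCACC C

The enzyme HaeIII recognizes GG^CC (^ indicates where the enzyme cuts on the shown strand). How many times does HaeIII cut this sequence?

4

GGCC occurs starting at positions 18, 24, 35, 58.
HaeIII cuts at 4 sites.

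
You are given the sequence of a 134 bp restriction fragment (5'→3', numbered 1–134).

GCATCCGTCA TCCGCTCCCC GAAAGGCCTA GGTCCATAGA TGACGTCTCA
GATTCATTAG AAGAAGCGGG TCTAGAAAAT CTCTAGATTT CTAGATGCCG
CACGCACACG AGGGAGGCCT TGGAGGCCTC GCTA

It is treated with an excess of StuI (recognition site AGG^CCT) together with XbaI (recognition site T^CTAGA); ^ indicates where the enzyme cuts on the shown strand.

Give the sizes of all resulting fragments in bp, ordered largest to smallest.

StuI sites (AGGCCT) start at positions 24, 115, 124.
StuI cuts after base 3 of each site, so after positions 26, 117, 126.
XbaI sites (TCTAGA) start at positions 71, 82, 90.
XbaI cuts after the first base of each site, so after positions 71, 82, 90.
Combined cut positions: 26, 71, 82, 90, 117, 126.
Linear molecule, 6 cuts → 7 fragments:
  1–26 → 26 bp
  27–71 → 45 bp
  72–82 → 11 bp
  83–90 → 8 bp
  91–117 → 27 bp
  118–126 → 9 bp
  127–134 → 8 bp
Sorted largest to smallest: 45, 27, 26, 11, 9, 8, 8 bp.

45, 27, 26, 11, 9, 8, 8 bp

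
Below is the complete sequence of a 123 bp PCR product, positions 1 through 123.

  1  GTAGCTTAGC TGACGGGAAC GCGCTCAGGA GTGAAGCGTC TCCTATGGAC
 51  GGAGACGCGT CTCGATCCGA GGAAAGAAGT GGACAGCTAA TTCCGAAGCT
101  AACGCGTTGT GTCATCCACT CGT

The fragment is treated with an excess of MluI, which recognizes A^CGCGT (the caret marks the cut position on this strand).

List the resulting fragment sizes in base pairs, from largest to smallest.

MluI sites (ACGCGT) start at positions 55, 102.
MluI cuts after the first base of each site, so after positions 55, 102.
Linear molecule, 2 cuts → 3 fragments:
  1–55 → 55 bp
  56–102 → 47 bp
  103–123 → 21 bp
Sorted largest to smallest: 55, 47, 21 bp.

55, 47, 21 bp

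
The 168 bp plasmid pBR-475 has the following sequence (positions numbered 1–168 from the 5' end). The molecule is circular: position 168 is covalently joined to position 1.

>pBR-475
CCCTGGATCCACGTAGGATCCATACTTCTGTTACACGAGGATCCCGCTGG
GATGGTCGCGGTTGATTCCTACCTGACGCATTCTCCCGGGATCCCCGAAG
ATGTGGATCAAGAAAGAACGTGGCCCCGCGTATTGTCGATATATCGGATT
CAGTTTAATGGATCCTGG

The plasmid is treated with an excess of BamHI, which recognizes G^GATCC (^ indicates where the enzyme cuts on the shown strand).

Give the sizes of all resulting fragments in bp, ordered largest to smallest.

BamHI sites (GGATCC) start at positions 5, 16, 39, 89, 160.
BamHI cuts after the first base of each site, so after positions 5, 16, 39, 89, 160.
Circular molecule, 5 cuts → 5 fragments:
  6–16 → 11 bp
  17–39 → 23 bp
  40–89 → 50 bp
  90–160 → 71 bp
  161–168 then 1–5 → 8 + 5 = 13 bp
Sorted largest to smallest: 71, 50, 23, 13, 11 bp.

71, 50, 23, 13, 11 bp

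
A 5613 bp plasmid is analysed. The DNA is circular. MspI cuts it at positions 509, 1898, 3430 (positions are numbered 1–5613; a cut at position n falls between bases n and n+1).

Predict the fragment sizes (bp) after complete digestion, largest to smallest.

Circular molecule, 3 cuts → 3 fragments:
  1898 − 509 = 1389 bp
  3430 − 1898 = 1532 bp
  wrap: 5613 − 3430 + 509 = 2692 bp
Sorted largest to smallest: 2692, 1532, 1389 bp.

2692, 1532, 1389 bp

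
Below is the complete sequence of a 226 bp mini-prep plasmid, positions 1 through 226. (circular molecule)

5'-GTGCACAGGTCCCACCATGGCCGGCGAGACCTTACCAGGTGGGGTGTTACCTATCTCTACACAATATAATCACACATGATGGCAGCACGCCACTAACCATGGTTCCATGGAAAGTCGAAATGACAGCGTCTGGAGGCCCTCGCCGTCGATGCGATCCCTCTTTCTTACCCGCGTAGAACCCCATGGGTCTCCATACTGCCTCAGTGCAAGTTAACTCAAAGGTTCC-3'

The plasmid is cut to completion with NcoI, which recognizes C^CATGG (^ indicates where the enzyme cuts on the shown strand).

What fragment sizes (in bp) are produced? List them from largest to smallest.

82, 76, 60, 8 bp

NcoI sites (CCATGG) start at positions 15, 97, 105, 181.
NcoI cuts after the first base of each site, so after positions 15, 97, 105, 181.
Circular molecule, 4 cuts → 4 fragments:
  16–97 → 82 bp
  98–105 → 8 bp
  106–181 → 76 bp
  182–226 then 1–15 → 45 + 15 = 60 bp
Sorted largest to smallest: 82, 76, 60, 8 bp.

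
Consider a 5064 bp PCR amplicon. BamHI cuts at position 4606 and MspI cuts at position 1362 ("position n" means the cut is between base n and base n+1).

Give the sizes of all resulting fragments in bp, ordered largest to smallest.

Combined cut positions (sorted): 1362, 4606.
Linear molecule, 2 cuts → 3 fragments:
  1362 − 0 = 1362 bp
  4606 − 1362 = 3244 bp
  5064 − 4606 = 458 bp
Sorted largest to smallest: 3244, 1362, 458 bp.

3244, 1362, 458 bp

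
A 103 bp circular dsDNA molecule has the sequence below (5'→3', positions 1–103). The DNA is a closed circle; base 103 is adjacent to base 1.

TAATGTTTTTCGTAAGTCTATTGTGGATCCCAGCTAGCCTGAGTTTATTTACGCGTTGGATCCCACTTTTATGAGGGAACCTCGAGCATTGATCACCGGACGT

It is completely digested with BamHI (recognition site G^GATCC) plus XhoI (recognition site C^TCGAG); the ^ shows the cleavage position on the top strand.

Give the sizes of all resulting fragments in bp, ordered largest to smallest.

BamHI sites (GGATCC) start at positions 25, 58.
BamHI cuts after the first base of each site, so after positions 25, 58.
The XhoI site (CTCGAG) starts at position 81.
XhoI cuts after the first base of each site, so after position 81.
Combined cut positions: 25, 58, 81.
Circular molecule, 3 cuts → 3 fragments:
  26–58 → 33 bp
  59–81 → 23 bp
  82–103 then 1–25 → 22 + 25 = 47 bp
Sorted largest to smallest: 47, 33, 23 bp.

47, 33, 23 bp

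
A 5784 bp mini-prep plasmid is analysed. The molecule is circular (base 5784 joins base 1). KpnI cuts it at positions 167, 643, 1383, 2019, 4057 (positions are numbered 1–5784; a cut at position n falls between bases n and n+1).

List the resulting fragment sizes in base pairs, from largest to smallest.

2038, 1894, 740, 636, 476 bp

Circular molecule, 5 cuts → 5 fragments:
  643 − 167 = 476 bp
  1383 − 643 = 740 bp
  2019 − 1383 = 636 bp
  4057 − 2019 = 2038 bp
  wrap: 5784 − 4057 + 167 = 1894 bp
Sorted largest to smallest: 2038, 1894, 740, 636, 476 bp.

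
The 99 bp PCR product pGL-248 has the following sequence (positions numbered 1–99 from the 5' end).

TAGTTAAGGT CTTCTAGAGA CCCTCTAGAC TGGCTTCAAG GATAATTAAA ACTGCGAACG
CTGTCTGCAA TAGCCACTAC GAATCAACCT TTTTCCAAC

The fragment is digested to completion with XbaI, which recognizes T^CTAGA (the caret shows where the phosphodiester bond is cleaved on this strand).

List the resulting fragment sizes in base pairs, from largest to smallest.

XbaI sites (TCTAGA) start at positions 13, 24.
XbaI cuts after the first base of each site, so after positions 13, 24.
Linear molecule, 2 cuts → 3 fragments:
  1–13 → 13 bp
  14–24 → 11 bp
  25–99 → 75 bp
Sorted largest to smallest: 75, 13, 11 bp.

75, 13, 11 bp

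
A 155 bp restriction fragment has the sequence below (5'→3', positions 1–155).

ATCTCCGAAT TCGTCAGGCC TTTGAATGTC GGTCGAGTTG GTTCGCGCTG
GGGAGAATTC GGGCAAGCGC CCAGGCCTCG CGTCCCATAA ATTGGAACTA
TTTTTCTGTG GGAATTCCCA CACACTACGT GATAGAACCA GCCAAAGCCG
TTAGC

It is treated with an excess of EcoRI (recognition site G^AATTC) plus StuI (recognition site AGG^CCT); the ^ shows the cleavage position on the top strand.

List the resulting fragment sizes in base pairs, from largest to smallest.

43, 37, 37, 20, 11, 7 bp

EcoRI sites (GAATTC) start at positions 7, 55, 112.
EcoRI cuts after the first base of each site, so after positions 7, 55, 112.
StuI sites (AGGCCT) start at positions 16, 73.
StuI cuts after base 3 of each site, so after positions 18, 75.
Combined cut positions: 7, 18, 55, 75, 112.
Linear molecule, 5 cuts → 6 fragments:
  1–7 → 7 bp
  8–18 → 11 bp
  19–55 → 37 bp
  56–75 → 20 bp
  76–112 → 37 bp
  113–155 → 43 bp
Sorted largest to smallest: 43, 37, 37, 20, 11, 7 bp.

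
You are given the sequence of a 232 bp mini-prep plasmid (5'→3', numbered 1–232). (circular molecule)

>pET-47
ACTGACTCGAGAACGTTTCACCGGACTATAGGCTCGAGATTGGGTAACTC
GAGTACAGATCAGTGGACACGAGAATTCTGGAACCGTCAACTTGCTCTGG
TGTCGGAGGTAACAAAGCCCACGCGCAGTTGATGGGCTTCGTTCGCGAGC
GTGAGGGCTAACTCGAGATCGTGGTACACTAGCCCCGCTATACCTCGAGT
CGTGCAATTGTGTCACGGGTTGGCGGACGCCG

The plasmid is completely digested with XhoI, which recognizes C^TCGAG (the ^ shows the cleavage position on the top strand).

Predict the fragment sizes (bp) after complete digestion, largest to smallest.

XhoI sites (CTCGAG) start at positions 6, 33, 48, 162, 194.
XhoI cuts after the first base of each site, so after positions 6, 33, 48, 162, 194.
Circular molecule, 5 cuts → 5 fragments:
  7–33 → 27 bp
  34–48 → 15 bp
  49–162 → 114 bp
  163–194 → 32 bp
  195–232 then 1–6 → 38 + 6 = 44 bp
Sorted largest to smallest: 114, 44, 32, 27, 15 bp.

114, 44, 32, 27, 15 bp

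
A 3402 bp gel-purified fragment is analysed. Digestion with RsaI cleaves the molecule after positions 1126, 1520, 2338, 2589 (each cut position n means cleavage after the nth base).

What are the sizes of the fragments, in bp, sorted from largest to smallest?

Linear molecule, 4 cuts → 5 fragments:
  1126 − 0 = 1126 bp
  1520 − 1126 = 394 bp
  2338 − 1520 = 818 bp
  2589 − 2338 = 251 bp
  3402 − 2589 = 813 bp
Sorted largest to smallest: 1126, 818, 813, 394, 251 bp.

1126, 818, 813, 394, 251 bp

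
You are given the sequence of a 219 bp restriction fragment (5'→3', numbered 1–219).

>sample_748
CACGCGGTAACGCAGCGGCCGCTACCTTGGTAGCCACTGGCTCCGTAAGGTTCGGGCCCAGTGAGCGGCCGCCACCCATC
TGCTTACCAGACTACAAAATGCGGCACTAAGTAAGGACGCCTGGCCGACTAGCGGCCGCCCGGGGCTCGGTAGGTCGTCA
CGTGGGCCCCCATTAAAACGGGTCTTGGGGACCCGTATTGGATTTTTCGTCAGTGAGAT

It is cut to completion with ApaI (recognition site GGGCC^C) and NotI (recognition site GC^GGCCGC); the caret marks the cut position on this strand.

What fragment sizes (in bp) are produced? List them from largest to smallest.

67, 51, 42, 35, 16, 8 bp

ApaI sites (GGGCCC) start at positions 54, 164.
ApaI cuts after base 5 of each site (before the last base), so after positions 58, 168.
NotI sites (GCGGCCGC) start at positions 15, 65, 132.
NotI cuts after base 2 of each site, so after positions 16, 66, 133.
Combined cut positions: 16, 58, 66, 133, 168.
Linear molecule, 5 cuts → 6 fragments:
  1–16 → 16 bp
  17–58 → 42 bp
  59–66 → 8 bp
  67–133 → 67 bp
  134–168 → 35 bp
  169–219 → 51 bp
Sorted largest to smallest: 67, 51, 42, 35, 16, 8 bp.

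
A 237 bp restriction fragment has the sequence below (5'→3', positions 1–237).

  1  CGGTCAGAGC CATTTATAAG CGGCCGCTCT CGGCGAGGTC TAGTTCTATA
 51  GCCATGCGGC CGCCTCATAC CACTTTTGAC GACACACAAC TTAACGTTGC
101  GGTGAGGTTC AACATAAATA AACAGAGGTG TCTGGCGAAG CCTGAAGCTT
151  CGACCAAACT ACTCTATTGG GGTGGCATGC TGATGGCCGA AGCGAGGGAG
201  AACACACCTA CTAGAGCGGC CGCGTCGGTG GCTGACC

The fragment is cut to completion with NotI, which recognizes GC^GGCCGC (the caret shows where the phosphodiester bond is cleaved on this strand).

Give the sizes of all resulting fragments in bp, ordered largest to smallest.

160, 36, 21, 20 bp

NotI sites (GCGGCCGC) start at positions 20, 56, 216.
NotI cuts after base 2 of each site, so after positions 21, 57, 217.
Linear molecule, 3 cuts → 4 fragments:
  1–21 → 21 bp
  22–57 → 36 bp
  58–217 → 160 bp
  218–237 → 20 bp
Sorted largest to smallest: 160, 36, 21, 20 bp.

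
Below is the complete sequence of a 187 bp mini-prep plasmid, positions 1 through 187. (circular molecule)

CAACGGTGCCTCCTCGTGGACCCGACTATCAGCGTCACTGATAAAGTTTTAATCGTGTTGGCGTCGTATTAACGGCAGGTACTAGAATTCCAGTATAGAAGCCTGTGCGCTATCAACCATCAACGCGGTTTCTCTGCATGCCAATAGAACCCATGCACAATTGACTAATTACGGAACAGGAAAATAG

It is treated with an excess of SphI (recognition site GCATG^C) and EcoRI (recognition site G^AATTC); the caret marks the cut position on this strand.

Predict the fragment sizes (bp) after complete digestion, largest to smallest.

132, 55 bp

The SphI site (GCATGC) starts at position 136.
SphI cuts after base 5 of each site (before the last base), so after position 140.
The EcoRI site (GAATTC) starts at position 85.
EcoRI cuts after the first base of each site, so after position 85.
Combined cut positions: 85, 140.
Circular molecule, 2 cuts → 2 fragments:
  86–140 → 55 bp
  141–187 then 1–85 → 47 + 85 = 132 bp
Sorted largest to smallest: 132, 55 bp.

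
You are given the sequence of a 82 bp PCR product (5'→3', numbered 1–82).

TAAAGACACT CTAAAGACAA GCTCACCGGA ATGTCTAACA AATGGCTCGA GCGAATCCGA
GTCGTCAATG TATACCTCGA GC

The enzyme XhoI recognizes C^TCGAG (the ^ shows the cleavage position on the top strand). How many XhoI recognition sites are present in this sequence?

CTCGAG occurs starting at positions 46, 76.
XhoI cuts at 2 sites.

2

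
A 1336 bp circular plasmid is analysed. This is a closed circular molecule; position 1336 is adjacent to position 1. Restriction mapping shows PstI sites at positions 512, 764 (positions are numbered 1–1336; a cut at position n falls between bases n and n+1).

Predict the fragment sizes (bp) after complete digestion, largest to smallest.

Circular molecule, 2 cuts → 2 fragments:
  764 − 512 = 252 bp
  wrap: 1336 − 764 + 512 = 1084 bp
Sorted largest to smallest: 1084, 252 bp.

1084, 252 bp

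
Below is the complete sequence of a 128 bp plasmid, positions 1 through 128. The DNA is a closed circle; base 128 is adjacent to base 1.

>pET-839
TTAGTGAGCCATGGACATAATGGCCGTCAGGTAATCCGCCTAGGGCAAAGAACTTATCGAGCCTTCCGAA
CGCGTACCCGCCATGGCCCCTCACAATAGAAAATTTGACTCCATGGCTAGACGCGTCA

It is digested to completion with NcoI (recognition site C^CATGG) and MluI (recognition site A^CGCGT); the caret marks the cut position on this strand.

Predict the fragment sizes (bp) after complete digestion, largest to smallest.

NcoI sites (CCATGG) start at positions 9, 81, 111.
NcoI cuts after the first base of each site, so after positions 9, 81, 111.
MluI sites (ACGCGT) start at positions 70, 121.
MluI cuts after the first base of each site, so after positions 70, 121.
Combined cut positions: 9, 70, 81, 111, 121.
Circular molecule, 5 cuts → 5 fragments:
  10–70 → 61 bp
  71–81 → 11 bp
  82–111 → 30 bp
  112–121 → 10 bp
  122–128 then 1–9 → 7 + 9 = 16 bp
Sorted largest to smallest: 61, 30, 16, 11, 10 bp.

61, 30, 16, 11, 10 bp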